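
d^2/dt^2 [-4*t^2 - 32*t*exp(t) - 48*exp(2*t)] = -32*t*exp(t) - 192*exp(2*t) - 64*exp(t) - 8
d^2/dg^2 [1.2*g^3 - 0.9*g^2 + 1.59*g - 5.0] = 7.2*g - 1.8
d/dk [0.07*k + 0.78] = 0.0700000000000000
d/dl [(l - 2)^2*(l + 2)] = (l - 2)*(3*l + 2)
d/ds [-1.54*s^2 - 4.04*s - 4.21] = -3.08*s - 4.04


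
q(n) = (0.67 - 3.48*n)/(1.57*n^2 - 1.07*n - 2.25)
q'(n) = (0.67 - 3.48*n)*(1.07 - 3.14*n)/(1.57*n^2 - 1.07*n - 2.25)^2 - 3.48/(1.57*n^2 - 1.07*n - 2.25) = (5.4636*n^2 - 2.1038*n + 8.5469)/(2.4649*n^4 - 3.3598*n^3 - 5.9201*n^2 + 4.815*n + 5.0625)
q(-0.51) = -1.89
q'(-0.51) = 6.57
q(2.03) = -3.12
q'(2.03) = 6.39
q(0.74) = 0.87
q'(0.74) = 2.10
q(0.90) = 1.27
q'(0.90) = 2.94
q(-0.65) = -3.29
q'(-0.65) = 15.39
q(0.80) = 1.01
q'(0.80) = 2.35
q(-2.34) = 1.00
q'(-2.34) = 0.55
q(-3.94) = 0.55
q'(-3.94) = 0.15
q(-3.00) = 0.74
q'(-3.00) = 0.28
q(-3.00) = 0.74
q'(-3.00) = 0.28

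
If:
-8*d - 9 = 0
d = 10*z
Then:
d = -9/8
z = -9/80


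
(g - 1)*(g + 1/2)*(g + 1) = g^3 + g^2/2 - g - 1/2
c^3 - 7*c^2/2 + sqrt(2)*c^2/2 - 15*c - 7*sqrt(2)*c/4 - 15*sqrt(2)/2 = (c - 6)*(c + 5/2)*(c + sqrt(2)/2)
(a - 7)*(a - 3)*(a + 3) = a^3 - 7*a^2 - 9*a + 63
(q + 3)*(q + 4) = q^2 + 7*q + 12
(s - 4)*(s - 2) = s^2 - 6*s + 8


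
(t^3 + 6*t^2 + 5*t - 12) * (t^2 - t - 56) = t^5 + 5*t^4 - 57*t^3 - 353*t^2 - 268*t + 672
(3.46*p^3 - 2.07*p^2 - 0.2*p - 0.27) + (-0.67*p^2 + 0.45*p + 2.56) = 3.46*p^3 - 2.74*p^2 + 0.25*p + 2.29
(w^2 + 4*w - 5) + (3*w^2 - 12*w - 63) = 4*w^2 - 8*w - 68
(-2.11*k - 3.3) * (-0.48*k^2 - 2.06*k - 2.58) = 1.0128*k^3 + 5.9306*k^2 + 12.2418*k + 8.514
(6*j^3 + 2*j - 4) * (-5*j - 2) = -30*j^4 - 12*j^3 - 10*j^2 + 16*j + 8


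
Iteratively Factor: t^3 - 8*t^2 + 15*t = (t)*(t^2 - 8*t + 15) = t*(t - 3)*(t - 5)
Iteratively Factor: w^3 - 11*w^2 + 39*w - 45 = (w - 3)*(w^2 - 8*w + 15) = (w - 3)^2*(w - 5)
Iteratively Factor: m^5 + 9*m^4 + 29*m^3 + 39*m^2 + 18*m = (m)*(m^4 + 9*m^3 + 29*m^2 + 39*m + 18) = m*(m + 3)*(m^3 + 6*m^2 + 11*m + 6) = m*(m + 3)^2*(m^2 + 3*m + 2) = m*(m + 1)*(m + 3)^2*(m + 2)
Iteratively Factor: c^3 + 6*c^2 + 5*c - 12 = (c + 4)*(c^2 + 2*c - 3) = (c + 3)*(c + 4)*(c - 1)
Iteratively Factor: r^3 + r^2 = (r + 1)*(r^2) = r*(r + 1)*(r)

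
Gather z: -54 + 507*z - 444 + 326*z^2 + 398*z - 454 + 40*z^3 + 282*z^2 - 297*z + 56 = 40*z^3 + 608*z^2 + 608*z - 896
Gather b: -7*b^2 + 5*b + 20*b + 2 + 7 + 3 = -7*b^2 + 25*b + 12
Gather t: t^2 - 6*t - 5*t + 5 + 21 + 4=t^2 - 11*t + 30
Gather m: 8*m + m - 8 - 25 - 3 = 9*m - 36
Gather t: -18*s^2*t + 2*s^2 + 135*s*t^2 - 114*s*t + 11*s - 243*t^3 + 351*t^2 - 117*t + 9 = 2*s^2 + 11*s - 243*t^3 + t^2*(135*s + 351) + t*(-18*s^2 - 114*s - 117) + 9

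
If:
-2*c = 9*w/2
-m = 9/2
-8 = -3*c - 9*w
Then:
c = -8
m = -9/2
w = 32/9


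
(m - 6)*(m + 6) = m^2 - 36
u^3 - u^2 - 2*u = u*(u - 2)*(u + 1)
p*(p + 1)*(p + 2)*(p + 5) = p^4 + 8*p^3 + 17*p^2 + 10*p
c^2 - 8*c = c*(c - 8)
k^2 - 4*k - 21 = (k - 7)*(k + 3)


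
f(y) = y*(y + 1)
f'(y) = 2*y + 1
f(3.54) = 16.07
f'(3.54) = 8.08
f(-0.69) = -0.21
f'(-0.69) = -0.38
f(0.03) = 0.03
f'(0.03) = 1.06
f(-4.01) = 12.07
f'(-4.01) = -7.02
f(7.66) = 66.34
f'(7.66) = 16.32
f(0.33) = 0.44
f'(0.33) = 1.66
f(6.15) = 43.97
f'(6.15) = 13.30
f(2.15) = 6.77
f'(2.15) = 5.30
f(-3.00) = 6.00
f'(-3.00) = -5.00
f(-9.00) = 72.00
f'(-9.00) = -17.00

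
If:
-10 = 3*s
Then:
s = -10/3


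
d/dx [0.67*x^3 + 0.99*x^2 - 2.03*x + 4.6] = 2.01*x^2 + 1.98*x - 2.03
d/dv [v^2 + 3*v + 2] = 2*v + 3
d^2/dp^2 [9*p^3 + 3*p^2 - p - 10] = 54*p + 6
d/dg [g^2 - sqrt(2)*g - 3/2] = 2*g - sqrt(2)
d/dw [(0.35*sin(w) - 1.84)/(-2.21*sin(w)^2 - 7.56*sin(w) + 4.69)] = (0.7735*sin(w)^2 - 8.1328*sin(w) - 12.2689)*cos(w)/(4.8841*sin(w)^4 + 33.4152*sin(w)^3 + 36.4238*sin(w)^2 - 70.9128*sin(w) + 21.9961)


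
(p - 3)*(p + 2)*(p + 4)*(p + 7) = p^4 + 10*p^3 + 11*p^2 - 94*p - 168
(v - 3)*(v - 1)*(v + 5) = v^3 + v^2 - 17*v + 15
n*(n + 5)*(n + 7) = n^3 + 12*n^2 + 35*n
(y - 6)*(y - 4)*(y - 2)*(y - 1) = y^4 - 13*y^3 + 56*y^2 - 92*y + 48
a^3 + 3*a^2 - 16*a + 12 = (a - 2)*(a - 1)*(a + 6)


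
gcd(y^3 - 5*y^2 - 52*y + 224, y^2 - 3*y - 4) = y - 4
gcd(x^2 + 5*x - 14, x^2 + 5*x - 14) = x^2 + 5*x - 14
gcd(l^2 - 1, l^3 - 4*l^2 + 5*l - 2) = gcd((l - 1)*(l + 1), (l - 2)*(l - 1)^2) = l - 1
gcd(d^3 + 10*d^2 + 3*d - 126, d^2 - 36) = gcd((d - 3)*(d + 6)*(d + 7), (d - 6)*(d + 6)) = d + 6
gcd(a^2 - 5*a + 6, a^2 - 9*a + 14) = a - 2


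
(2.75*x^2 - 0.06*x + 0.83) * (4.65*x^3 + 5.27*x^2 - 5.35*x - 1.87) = 12.7875*x^5 + 14.2135*x^4 - 11.1692*x^3 - 0.447400000000001*x^2 - 4.3283*x - 1.5521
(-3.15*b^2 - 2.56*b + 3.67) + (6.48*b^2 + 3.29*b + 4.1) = 3.33*b^2 + 0.73*b + 7.77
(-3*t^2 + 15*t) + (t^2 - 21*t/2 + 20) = -2*t^2 + 9*t/2 + 20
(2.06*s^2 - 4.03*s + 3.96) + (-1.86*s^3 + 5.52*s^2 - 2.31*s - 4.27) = -1.86*s^3 + 7.58*s^2 - 6.34*s - 0.31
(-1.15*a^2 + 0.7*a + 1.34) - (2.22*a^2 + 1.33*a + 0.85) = -3.37*a^2 - 0.63*a + 0.49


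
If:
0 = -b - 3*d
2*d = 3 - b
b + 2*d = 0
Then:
No Solution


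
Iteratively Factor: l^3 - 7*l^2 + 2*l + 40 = (l - 4)*(l^2 - 3*l - 10) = (l - 4)*(l + 2)*(l - 5)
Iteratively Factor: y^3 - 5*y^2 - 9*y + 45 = (y + 3)*(y^2 - 8*y + 15) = (y - 5)*(y + 3)*(y - 3)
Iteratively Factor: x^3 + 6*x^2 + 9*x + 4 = (x + 4)*(x^2 + 2*x + 1) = (x + 1)*(x + 4)*(x + 1)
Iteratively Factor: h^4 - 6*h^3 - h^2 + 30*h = (h - 5)*(h^3 - h^2 - 6*h) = (h - 5)*(h + 2)*(h^2 - 3*h) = h*(h - 5)*(h + 2)*(h - 3)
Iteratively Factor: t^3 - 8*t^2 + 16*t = (t)*(t^2 - 8*t + 16) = t*(t - 4)*(t - 4)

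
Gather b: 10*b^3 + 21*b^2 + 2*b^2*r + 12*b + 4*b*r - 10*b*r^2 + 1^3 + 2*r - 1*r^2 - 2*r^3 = 10*b^3 + b^2*(2*r + 21) + b*(-10*r^2 + 4*r + 12) - 2*r^3 - r^2 + 2*r + 1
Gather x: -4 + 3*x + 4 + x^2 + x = x^2 + 4*x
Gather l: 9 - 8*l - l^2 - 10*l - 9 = -l^2 - 18*l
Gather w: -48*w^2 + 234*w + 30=-48*w^2 + 234*w + 30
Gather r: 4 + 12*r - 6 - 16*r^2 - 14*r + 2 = -16*r^2 - 2*r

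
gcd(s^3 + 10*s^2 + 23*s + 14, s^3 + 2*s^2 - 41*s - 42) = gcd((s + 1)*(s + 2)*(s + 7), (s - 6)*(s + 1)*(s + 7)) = s^2 + 8*s + 7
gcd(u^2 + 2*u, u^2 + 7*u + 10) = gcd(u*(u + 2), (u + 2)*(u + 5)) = u + 2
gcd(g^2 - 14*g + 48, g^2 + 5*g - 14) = 1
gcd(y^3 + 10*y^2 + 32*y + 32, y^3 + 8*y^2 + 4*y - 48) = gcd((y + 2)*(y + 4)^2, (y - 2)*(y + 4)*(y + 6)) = y + 4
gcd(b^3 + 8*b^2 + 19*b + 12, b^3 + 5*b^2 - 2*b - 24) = b^2 + 7*b + 12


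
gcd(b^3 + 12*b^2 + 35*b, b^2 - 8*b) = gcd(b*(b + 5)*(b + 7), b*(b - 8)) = b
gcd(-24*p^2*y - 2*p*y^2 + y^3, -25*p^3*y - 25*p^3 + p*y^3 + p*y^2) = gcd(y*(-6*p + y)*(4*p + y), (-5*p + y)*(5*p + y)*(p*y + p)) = 1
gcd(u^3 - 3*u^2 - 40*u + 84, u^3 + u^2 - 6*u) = u - 2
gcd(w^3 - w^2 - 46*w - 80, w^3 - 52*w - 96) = w^2 - 6*w - 16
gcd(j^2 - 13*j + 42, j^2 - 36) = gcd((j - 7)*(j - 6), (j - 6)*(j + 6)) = j - 6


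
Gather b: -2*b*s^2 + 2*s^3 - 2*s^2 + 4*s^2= -2*b*s^2 + 2*s^3 + 2*s^2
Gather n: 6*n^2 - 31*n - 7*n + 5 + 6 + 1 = 6*n^2 - 38*n + 12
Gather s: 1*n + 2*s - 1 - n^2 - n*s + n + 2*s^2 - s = -n^2 + 2*n + 2*s^2 + s*(1 - n) - 1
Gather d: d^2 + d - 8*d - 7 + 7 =d^2 - 7*d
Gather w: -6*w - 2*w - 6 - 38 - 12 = -8*w - 56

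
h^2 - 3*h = h*(h - 3)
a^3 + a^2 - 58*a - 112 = (a - 8)*(a + 2)*(a + 7)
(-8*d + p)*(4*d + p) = -32*d^2 - 4*d*p + p^2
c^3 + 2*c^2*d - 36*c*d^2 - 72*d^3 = (c - 6*d)*(c + 2*d)*(c + 6*d)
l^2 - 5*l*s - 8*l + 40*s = (l - 8)*(l - 5*s)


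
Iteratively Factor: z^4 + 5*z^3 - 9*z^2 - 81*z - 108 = (z + 3)*(z^3 + 2*z^2 - 15*z - 36) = (z + 3)^2*(z^2 - z - 12) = (z - 4)*(z + 3)^2*(z + 3)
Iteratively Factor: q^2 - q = (q - 1)*(q)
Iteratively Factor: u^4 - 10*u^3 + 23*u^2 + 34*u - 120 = (u - 5)*(u^3 - 5*u^2 - 2*u + 24) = (u - 5)*(u - 3)*(u^2 - 2*u - 8) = (u - 5)*(u - 4)*(u - 3)*(u + 2)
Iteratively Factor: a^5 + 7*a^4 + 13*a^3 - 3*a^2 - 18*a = (a + 3)*(a^4 + 4*a^3 + a^2 - 6*a) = (a + 2)*(a + 3)*(a^3 + 2*a^2 - 3*a) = (a - 1)*(a + 2)*(a + 3)*(a^2 + 3*a) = (a - 1)*(a + 2)*(a + 3)^2*(a)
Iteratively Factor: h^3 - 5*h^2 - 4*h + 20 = (h - 2)*(h^2 - 3*h - 10) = (h - 5)*(h - 2)*(h + 2)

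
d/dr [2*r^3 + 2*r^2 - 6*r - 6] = 6*r^2 + 4*r - 6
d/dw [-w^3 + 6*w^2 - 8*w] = -3*w^2 + 12*w - 8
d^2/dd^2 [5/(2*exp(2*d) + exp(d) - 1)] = 5*(2*(4*exp(d) + 1)^2*exp(d) - (8*exp(d) + 1)*(2*exp(2*d) + exp(d) - 1))*exp(d)/(2*exp(2*d) + exp(d) - 1)^3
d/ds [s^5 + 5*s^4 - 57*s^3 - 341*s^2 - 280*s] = 5*s^4 + 20*s^3 - 171*s^2 - 682*s - 280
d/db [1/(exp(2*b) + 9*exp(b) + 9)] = (-2*exp(b) - 9)*exp(b)/(exp(2*b) + 9*exp(b) + 9)^2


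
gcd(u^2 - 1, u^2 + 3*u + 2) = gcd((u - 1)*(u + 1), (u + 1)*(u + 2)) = u + 1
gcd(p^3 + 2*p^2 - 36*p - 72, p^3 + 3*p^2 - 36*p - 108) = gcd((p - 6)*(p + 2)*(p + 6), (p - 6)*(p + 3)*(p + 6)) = p^2 - 36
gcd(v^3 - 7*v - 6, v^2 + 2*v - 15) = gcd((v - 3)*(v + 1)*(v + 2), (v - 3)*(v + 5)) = v - 3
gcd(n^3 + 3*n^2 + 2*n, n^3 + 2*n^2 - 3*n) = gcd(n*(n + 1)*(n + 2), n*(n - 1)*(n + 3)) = n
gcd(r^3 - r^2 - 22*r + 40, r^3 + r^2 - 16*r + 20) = r^2 + 3*r - 10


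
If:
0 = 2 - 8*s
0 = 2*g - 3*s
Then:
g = 3/8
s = 1/4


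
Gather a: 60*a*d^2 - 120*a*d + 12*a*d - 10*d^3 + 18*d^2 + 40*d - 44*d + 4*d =a*(60*d^2 - 108*d) - 10*d^3 + 18*d^2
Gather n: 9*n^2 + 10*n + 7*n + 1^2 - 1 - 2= 9*n^2 + 17*n - 2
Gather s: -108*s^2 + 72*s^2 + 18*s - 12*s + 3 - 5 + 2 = -36*s^2 + 6*s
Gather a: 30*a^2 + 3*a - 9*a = 30*a^2 - 6*a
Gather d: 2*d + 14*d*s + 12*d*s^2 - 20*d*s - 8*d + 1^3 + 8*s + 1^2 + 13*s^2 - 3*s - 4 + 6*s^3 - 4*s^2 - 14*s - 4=d*(12*s^2 - 6*s - 6) + 6*s^3 + 9*s^2 - 9*s - 6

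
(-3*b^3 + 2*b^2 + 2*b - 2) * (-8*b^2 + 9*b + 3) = 24*b^5 - 43*b^4 - 7*b^3 + 40*b^2 - 12*b - 6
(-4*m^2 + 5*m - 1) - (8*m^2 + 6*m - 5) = -12*m^2 - m + 4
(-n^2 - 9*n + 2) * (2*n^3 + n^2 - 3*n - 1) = -2*n^5 - 19*n^4 - 2*n^3 + 30*n^2 + 3*n - 2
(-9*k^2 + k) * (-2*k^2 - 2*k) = 18*k^4 + 16*k^3 - 2*k^2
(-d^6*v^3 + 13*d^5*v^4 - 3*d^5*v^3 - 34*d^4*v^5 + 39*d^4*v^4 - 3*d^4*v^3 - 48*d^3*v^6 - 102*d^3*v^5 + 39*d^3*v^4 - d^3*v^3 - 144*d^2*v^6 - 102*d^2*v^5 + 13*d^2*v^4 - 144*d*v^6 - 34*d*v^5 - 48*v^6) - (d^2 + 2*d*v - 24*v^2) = -d^6*v^3 + 13*d^5*v^4 - 3*d^5*v^3 - 34*d^4*v^5 + 39*d^4*v^4 - 3*d^4*v^3 - 48*d^3*v^6 - 102*d^3*v^5 + 39*d^3*v^4 - d^3*v^3 - 144*d^2*v^6 - 102*d^2*v^5 + 13*d^2*v^4 - d^2 - 144*d*v^6 - 34*d*v^5 - 2*d*v - 48*v^6 + 24*v^2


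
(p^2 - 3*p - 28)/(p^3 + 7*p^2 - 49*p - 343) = (p + 4)/(p^2 + 14*p + 49)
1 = 1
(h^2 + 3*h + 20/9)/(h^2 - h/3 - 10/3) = (h + 4/3)/(h - 2)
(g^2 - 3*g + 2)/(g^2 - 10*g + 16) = (g - 1)/(g - 8)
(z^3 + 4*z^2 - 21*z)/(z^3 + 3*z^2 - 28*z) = (z - 3)/(z - 4)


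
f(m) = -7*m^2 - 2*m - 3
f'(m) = -14*m - 2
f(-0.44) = -3.48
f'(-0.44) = 4.16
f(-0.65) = -4.66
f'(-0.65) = 7.10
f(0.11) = -3.30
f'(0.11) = -3.54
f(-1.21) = -10.83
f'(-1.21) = 14.94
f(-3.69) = -90.93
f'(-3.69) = 49.66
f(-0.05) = -2.92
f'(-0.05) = -1.30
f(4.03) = -124.75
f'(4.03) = -58.42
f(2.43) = -49.19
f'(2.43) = -36.02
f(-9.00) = -552.00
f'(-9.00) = 124.00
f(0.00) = -3.00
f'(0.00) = -2.00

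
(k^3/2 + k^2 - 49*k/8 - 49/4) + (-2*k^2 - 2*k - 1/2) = k^3/2 - k^2 - 65*k/8 - 51/4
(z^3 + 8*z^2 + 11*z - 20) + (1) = z^3 + 8*z^2 + 11*z - 19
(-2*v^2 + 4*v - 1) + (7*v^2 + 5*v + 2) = 5*v^2 + 9*v + 1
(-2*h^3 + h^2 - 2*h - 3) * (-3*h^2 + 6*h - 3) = 6*h^5 - 15*h^4 + 18*h^3 - 6*h^2 - 12*h + 9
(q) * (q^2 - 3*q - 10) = q^3 - 3*q^2 - 10*q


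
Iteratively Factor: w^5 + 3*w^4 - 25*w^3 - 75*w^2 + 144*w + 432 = (w + 4)*(w^4 - w^3 - 21*w^2 + 9*w + 108) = (w + 3)*(w + 4)*(w^3 - 4*w^2 - 9*w + 36) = (w - 4)*(w + 3)*(w + 4)*(w^2 - 9) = (w - 4)*(w - 3)*(w + 3)*(w + 4)*(w + 3)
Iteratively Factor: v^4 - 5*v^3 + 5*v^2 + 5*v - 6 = (v + 1)*(v^3 - 6*v^2 + 11*v - 6) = (v - 3)*(v + 1)*(v^2 - 3*v + 2) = (v - 3)*(v - 1)*(v + 1)*(v - 2)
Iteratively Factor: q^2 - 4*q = (q - 4)*(q)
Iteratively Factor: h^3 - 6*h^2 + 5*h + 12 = (h - 3)*(h^2 - 3*h - 4) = (h - 3)*(h + 1)*(h - 4)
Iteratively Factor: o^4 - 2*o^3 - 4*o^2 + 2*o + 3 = (o - 1)*(o^3 - o^2 - 5*o - 3) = (o - 3)*(o - 1)*(o^2 + 2*o + 1) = (o - 3)*(o - 1)*(o + 1)*(o + 1)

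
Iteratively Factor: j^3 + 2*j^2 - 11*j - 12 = (j - 3)*(j^2 + 5*j + 4) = (j - 3)*(j + 4)*(j + 1)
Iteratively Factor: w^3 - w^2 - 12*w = (w + 3)*(w^2 - 4*w) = (w - 4)*(w + 3)*(w)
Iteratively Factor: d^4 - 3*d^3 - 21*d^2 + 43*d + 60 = (d - 5)*(d^3 + 2*d^2 - 11*d - 12) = (d - 5)*(d + 1)*(d^2 + d - 12) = (d - 5)*(d + 1)*(d + 4)*(d - 3)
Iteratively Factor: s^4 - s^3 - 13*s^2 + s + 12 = (s + 3)*(s^3 - 4*s^2 - s + 4) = (s - 1)*(s + 3)*(s^2 - 3*s - 4) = (s - 1)*(s + 1)*(s + 3)*(s - 4)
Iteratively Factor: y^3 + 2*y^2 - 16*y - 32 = (y + 4)*(y^2 - 2*y - 8) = (y - 4)*(y + 4)*(y + 2)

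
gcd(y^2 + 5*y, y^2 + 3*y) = y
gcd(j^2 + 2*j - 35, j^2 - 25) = j - 5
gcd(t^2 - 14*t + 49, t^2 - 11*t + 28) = t - 7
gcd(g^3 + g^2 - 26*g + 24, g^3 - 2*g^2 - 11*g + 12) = g^2 - 5*g + 4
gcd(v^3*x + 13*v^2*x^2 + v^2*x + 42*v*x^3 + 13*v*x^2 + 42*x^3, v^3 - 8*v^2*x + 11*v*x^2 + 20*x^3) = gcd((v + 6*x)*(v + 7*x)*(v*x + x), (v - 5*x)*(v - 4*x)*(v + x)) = 1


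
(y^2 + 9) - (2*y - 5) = y^2 - 2*y + 14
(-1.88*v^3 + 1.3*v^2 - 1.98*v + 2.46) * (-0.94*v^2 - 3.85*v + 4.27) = 1.7672*v^5 + 6.016*v^4 - 11.1714*v^3 + 10.8616*v^2 - 17.9256*v + 10.5042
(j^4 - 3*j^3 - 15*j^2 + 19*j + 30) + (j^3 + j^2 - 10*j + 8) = j^4 - 2*j^3 - 14*j^2 + 9*j + 38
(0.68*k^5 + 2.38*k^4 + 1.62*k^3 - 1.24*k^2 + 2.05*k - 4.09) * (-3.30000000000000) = -2.244*k^5 - 7.854*k^4 - 5.346*k^3 + 4.092*k^2 - 6.765*k + 13.497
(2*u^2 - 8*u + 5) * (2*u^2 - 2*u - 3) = 4*u^4 - 20*u^3 + 20*u^2 + 14*u - 15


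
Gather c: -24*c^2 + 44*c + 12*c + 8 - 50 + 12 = -24*c^2 + 56*c - 30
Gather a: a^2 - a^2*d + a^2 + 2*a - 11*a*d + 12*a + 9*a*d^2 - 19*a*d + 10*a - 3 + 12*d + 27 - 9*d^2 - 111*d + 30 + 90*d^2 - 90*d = a^2*(2 - d) + a*(9*d^2 - 30*d + 24) + 81*d^2 - 189*d + 54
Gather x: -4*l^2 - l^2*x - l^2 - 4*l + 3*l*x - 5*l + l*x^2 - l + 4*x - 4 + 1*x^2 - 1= -5*l^2 - 10*l + x^2*(l + 1) + x*(-l^2 + 3*l + 4) - 5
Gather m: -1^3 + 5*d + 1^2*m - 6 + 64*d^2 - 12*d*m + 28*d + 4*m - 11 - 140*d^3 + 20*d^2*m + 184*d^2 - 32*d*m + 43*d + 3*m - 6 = -140*d^3 + 248*d^2 + 76*d + m*(20*d^2 - 44*d + 8) - 24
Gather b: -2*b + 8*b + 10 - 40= 6*b - 30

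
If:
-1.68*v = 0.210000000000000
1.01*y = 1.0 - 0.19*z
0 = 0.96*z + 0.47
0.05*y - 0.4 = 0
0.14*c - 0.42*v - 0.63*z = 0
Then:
No Solution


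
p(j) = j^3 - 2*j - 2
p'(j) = 3*j^2 - 2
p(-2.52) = -12.96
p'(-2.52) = 17.05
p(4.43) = 76.08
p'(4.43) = 56.87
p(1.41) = -2.02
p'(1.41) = 3.96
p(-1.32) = -1.66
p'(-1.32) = 3.23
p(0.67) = -3.04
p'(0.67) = -0.65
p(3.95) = 51.73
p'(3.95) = 44.81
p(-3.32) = -31.95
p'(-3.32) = 31.07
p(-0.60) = -1.02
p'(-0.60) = -0.92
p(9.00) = 709.00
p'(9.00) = 241.00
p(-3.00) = -23.00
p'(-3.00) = 25.00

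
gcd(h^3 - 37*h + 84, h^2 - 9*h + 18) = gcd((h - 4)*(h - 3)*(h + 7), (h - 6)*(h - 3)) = h - 3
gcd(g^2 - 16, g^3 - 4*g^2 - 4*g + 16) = g - 4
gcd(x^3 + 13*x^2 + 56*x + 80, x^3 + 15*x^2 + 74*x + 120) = x^2 + 9*x + 20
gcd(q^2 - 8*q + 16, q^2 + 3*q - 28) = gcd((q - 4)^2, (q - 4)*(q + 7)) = q - 4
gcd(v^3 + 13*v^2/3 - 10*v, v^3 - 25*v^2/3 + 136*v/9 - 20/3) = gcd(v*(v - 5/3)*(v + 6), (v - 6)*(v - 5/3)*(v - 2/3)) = v - 5/3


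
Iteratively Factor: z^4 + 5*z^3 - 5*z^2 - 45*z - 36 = (z + 4)*(z^3 + z^2 - 9*z - 9) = (z - 3)*(z + 4)*(z^2 + 4*z + 3) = (z - 3)*(z + 1)*(z + 4)*(z + 3)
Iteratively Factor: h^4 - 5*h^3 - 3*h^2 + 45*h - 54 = (h - 3)*(h^3 - 2*h^2 - 9*h + 18) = (h - 3)^2*(h^2 + h - 6) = (h - 3)^2*(h - 2)*(h + 3)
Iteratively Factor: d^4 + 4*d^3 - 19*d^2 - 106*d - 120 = (d - 5)*(d^3 + 9*d^2 + 26*d + 24) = (d - 5)*(d + 2)*(d^2 + 7*d + 12) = (d - 5)*(d + 2)*(d + 4)*(d + 3)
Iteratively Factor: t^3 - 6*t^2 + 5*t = (t - 1)*(t^2 - 5*t) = t*(t - 1)*(t - 5)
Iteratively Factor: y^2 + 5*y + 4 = (y + 1)*(y + 4)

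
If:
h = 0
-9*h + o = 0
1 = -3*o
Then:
No Solution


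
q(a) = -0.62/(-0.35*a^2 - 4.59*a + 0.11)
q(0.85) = 0.15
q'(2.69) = -0.02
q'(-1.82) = -0.04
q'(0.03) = -3642.55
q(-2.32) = -0.07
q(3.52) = 0.03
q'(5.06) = -0.00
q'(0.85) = -0.20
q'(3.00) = -0.01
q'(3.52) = -0.01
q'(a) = -0.62*(0.7*a + 4.59)/(-0.35*a^2 - 4.59*a + 0.11)^2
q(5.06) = 0.02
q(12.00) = 0.01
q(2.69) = 0.04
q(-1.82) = -0.08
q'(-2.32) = -0.02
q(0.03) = 22.13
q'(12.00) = -0.00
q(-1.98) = -0.08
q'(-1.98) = -0.03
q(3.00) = 0.04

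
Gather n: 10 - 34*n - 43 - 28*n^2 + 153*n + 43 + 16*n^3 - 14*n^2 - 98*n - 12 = 16*n^3 - 42*n^2 + 21*n - 2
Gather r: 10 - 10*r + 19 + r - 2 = 27 - 9*r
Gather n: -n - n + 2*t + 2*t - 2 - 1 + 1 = -2*n + 4*t - 2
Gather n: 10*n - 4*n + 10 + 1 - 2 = 6*n + 9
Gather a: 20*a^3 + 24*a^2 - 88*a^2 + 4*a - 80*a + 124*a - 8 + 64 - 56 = 20*a^3 - 64*a^2 + 48*a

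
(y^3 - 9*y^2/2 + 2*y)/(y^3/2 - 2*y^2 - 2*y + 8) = y*(2*y - 1)/(y^2 - 4)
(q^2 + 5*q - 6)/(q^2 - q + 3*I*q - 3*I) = (q + 6)/(q + 3*I)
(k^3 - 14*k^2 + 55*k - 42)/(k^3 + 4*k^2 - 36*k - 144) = (k^2 - 8*k + 7)/(k^2 + 10*k + 24)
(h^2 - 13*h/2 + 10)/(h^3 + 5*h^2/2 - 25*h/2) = (h - 4)/(h*(h + 5))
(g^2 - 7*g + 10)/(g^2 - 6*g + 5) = (g - 2)/(g - 1)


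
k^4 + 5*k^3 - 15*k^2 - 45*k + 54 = (k - 3)*(k - 1)*(k + 3)*(k + 6)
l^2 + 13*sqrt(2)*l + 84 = (l + 6*sqrt(2))*(l + 7*sqrt(2))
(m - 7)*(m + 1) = m^2 - 6*m - 7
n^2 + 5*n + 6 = (n + 2)*(n + 3)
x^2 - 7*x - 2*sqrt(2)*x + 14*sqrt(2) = (x - 7)*(x - 2*sqrt(2))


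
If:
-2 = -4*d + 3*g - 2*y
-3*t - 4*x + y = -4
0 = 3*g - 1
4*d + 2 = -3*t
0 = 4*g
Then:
No Solution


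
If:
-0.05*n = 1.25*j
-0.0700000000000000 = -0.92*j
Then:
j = 0.08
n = -1.90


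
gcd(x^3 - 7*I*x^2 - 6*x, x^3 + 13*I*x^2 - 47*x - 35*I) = 1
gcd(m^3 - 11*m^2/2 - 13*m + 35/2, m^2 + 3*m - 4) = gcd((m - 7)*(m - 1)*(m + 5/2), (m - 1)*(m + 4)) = m - 1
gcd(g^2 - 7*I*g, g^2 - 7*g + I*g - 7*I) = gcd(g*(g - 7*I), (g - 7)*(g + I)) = 1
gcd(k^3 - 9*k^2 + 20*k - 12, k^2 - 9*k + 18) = k - 6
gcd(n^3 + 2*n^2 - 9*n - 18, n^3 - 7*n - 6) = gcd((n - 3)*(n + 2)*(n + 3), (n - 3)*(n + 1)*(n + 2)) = n^2 - n - 6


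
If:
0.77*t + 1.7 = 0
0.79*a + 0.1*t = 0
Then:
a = 0.28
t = -2.21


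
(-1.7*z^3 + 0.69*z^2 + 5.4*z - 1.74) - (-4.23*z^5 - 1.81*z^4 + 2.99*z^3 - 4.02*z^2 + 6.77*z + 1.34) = 4.23*z^5 + 1.81*z^4 - 4.69*z^3 + 4.71*z^2 - 1.37*z - 3.08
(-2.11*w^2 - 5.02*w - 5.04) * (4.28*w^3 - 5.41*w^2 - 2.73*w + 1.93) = -9.0308*w^5 - 10.0705*w^4 + 11.3473*w^3 + 36.8987*w^2 + 4.0706*w - 9.7272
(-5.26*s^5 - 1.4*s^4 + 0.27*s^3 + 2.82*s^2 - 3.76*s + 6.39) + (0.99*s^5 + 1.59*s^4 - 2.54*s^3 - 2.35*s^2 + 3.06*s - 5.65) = -4.27*s^5 + 0.19*s^4 - 2.27*s^3 + 0.47*s^2 - 0.7*s + 0.739999999999999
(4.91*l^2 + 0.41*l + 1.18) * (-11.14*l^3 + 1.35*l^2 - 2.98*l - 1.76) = -54.6974*l^5 + 2.0611*l^4 - 27.2235*l^3 - 8.2704*l^2 - 4.238*l - 2.0768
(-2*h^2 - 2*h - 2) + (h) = -2*h^2 - h - 2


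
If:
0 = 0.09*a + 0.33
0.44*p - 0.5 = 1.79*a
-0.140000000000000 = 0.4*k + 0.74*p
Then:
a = -3.67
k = 25.14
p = -13.78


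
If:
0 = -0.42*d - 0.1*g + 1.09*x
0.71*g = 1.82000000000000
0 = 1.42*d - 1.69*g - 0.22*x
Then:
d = 3.28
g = 2.56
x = 1.50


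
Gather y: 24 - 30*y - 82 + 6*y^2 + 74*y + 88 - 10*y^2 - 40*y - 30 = -4*y^2 + 4*y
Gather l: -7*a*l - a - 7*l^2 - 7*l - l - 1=-a - 7*l^2 + l*(-7*a - 8) - 1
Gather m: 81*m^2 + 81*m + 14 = 81*m^2 + 81*m + 14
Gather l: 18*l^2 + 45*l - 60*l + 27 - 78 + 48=18*l^2 - 15*l - 3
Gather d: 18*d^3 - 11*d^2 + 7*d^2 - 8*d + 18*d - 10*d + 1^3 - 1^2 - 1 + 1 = 18*d^3 - 4*d^2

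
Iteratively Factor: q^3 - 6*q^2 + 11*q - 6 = (q - 3)*(q^2 - 3*q + 2) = (q - 3)*(q - 1)*(q - 2)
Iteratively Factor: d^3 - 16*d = (d)*(d^2 - 16) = d*(d - 4)*(d + 4)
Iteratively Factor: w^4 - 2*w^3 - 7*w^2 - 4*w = (w + 1)*(w^3 - 3*w^2 - 4*w) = w*(w + 1)*(w^2 - 3*w - 4) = w*(w + 1)^2*(w - 4)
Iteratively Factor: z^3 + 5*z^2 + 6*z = (z)*(z^2 + 5*z + 6) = z*(z + 2)*(z + 3)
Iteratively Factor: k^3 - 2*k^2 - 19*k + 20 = (k - 5)*(k^2 + 3*k - 4) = (k - 5)*(k + 4)*(k - 1)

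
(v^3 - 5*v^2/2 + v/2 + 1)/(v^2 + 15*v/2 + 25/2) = (2*v^3 - 5*v^2 + v + 2)/(2*v^2 + 15*v + 25)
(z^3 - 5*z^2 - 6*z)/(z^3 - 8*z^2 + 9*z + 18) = z/(z - 3)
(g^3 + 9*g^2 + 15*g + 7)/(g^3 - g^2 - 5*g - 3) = (g + 7)/(g - 3)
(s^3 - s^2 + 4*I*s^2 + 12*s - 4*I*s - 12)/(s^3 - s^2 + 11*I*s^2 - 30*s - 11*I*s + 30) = (s - 2*I)/(s + 5*I)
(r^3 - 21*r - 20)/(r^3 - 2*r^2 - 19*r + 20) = (r + 1)/(r - 1)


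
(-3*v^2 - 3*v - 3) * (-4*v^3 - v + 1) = 12*v^5 + 12*v^4 + 15*v^3 - 3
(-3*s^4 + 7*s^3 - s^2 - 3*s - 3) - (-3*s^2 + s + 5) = -3*s^4 + 7*s^3 + 2*s^2 - 4*s - 8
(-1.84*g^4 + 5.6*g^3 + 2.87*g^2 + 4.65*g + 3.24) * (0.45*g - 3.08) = -0.828*g^5 + 8.1872*g^4 - 15.9565*g^3 - 6.7471*g^2 - 12.864*g - 9.9792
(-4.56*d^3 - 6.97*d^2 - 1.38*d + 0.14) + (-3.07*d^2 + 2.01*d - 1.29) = -4.56*d^3 - 10.04*d^2 + 0.63*d - 1.15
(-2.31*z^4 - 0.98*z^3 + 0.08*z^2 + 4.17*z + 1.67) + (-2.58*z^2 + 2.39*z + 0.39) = -2.31*z^4 - 0.98*z^3 - 2.5*z^2 + 6.56*z + 2.06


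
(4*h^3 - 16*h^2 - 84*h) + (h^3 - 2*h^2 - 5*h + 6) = 5*h^3 - 18*h^2 - 89*h + 6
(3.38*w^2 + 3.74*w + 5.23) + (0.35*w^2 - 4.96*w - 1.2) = 3.73*w^2 - 1.22*w + 4.03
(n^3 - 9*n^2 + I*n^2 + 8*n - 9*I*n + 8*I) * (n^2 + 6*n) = n^5 - 3*n^4 + I*n^4 - 46*n^3 - 3*I*n^3 + 48*n^2 - 46*I*n^2 + 48*I*n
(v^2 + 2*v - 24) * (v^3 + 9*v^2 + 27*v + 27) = v^5 + 11*v^4 + 21*v^3 - 135*v^2 - 594*v - 648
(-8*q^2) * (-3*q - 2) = 24*q^3 + 16*q^2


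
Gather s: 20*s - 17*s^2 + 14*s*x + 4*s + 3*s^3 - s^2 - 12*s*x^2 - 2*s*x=3*s^3 - 18*s^2 + s*(-12*x^2 + 12*x + 24)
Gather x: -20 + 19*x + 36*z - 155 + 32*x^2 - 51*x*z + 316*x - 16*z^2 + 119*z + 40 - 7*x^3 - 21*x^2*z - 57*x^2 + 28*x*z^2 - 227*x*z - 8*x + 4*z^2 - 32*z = -7*x^3 + x^2*(-21*z - 25) + x*(28*z^2 - 278*z + 327) - 12*z^2 + 123*z - 135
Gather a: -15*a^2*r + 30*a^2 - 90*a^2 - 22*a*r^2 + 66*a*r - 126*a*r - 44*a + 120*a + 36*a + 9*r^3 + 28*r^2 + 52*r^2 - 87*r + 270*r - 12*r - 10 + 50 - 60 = a^2*(-15*r - 60) + a*(-22*r^2 - 60*r + 112) + 9*r^3 + 80*r^2 + 171*r - 20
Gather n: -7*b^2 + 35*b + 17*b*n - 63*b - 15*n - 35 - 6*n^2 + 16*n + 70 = -7*b^2 - 28*b - 6*n^2 + n*(17*b + 1) + 35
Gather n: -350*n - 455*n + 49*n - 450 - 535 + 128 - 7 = -756*n - 864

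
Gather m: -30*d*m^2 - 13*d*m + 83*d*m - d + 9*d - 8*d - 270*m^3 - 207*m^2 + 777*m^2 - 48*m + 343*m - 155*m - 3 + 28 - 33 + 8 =-270*m^3 + m^2*(570 - 30*d) + m*(70*d + 140)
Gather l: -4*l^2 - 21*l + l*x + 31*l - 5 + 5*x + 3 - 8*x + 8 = -4*l^2 + l*(x + 10) - 3*x + 6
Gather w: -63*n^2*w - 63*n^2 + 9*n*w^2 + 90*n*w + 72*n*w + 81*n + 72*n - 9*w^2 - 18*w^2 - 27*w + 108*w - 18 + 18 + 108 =-63*n^2 + 153*n + w^2*(9*n - 27) + w*(-63*n^2 + 162*n + 81) + 108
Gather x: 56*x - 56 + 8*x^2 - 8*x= 8*x^2 + 48*x - 56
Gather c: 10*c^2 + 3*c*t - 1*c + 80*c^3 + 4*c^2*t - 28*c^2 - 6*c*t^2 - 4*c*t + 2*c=80*c^3 + c^2*(4*t - 18) + c*(-6*t^2 - t + 1)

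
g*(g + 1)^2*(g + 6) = g^4 + 8*g^3 + 13*g^2 + 6*g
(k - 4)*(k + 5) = k^2 + k - 20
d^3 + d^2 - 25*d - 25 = (d - 5)*(d + 1)*(d + 5)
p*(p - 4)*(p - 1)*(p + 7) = p^4 + 2*p^3 - 31*p^2 + 28*p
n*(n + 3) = n^2 + 3*n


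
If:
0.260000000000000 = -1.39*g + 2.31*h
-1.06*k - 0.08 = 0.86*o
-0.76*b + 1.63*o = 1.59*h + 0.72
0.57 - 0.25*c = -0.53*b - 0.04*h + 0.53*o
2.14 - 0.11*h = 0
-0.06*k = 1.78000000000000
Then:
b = 36.58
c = 5.61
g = 32.14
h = 19.45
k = -29.67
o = 36.47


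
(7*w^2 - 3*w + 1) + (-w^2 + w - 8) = 6*w^2 - 2*w - 7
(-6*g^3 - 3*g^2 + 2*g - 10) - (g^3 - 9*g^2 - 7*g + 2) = -7*g^3 + 6*g^2 + 9*g - 12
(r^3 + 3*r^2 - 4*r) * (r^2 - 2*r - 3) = r^5 + r^4 - 13*r^3 - r^2 + 12*r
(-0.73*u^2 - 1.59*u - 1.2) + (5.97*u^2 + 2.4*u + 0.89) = 5.24*u^2 + 0.81*u - 0.31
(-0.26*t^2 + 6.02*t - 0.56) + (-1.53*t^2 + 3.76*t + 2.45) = -1.79*t^2 + 9.78*t + 1.89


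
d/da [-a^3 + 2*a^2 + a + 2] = -3*a^2 + 4*a + 1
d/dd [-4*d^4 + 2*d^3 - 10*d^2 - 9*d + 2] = -16*d^3 + 6*d^2 - 20*d - 9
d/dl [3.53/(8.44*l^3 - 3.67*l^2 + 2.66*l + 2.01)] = (-89.3796*l^2 + 25.9102*l - 9.3898)/(8.44*l^3 - 3.67*l^2 + 2.66*l + 2.01)^2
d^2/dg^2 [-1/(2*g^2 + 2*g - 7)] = 4*(2*g^2 + 2*g - 2*(2*g + 1)^2 - 7)/(2*g^2 + 2*g - 7)^3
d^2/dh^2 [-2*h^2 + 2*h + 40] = -4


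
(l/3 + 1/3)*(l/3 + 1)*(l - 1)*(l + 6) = l^4/9 + l^3 + 17*l^2/9 - l - 2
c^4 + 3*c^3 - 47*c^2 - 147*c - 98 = (c - 7)*(c + 1)*(c + 2)*(c + 7)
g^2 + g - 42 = (g - 6)*(g + 7)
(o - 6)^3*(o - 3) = o^4 - 21*o^3 + 162*o^2 - 540*o + 648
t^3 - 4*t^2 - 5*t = t*(t - 5)*(t + 1)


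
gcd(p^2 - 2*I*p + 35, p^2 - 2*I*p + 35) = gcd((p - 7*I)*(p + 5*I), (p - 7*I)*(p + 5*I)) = p^2 - 2*I*p + 35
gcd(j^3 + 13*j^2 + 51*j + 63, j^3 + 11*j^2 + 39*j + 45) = j^2 + 6*j + 9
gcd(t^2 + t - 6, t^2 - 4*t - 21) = t + 3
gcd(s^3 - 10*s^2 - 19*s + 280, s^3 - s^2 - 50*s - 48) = s - 8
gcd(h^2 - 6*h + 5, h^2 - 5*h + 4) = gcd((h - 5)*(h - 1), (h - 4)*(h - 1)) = h - 1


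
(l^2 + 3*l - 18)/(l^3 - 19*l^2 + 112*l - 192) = (l + 6)/(l^2 - 16*l + 64)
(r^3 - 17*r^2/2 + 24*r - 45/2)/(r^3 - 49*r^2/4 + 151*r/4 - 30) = 2*(2*r^2 - 11*r + 15)/(4*r^2 - 37*r + 40)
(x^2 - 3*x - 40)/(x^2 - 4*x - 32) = (x + 5)/(x + 4)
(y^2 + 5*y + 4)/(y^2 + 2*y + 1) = (y + 4)/(y + 1)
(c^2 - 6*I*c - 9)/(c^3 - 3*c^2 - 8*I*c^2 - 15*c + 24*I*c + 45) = (c - 3*I)/(c^2 - c*(3 + 5*I) + 15*I)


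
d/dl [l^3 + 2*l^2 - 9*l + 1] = 3*l^2 + 4*l - 9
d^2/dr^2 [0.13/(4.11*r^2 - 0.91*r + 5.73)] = (-4.391946*r^2 + 0.972426*r + 0.13*(8.22*r - 0.91)*(16.44*r - 1.82) - 6.123078)/(4.11*r^2 - 0.91*r + 5.73)^3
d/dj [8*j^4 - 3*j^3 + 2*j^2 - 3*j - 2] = 32*j^3 - 9*j^2 + 4*j - 3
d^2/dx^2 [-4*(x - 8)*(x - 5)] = -8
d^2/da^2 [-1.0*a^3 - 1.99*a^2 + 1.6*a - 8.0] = -6.0*a - 3.98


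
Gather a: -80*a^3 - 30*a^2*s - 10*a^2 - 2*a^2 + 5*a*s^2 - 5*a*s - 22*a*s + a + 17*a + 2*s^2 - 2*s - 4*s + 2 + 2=-80*a^3 + a^2*(-30*s - 12) + a*(5*s^2 - 27*s + 18) + 2*s^2 - 6*s + 4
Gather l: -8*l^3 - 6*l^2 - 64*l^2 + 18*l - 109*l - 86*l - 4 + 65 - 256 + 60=-8*l^3 - 70*l^2 - 177*l - 135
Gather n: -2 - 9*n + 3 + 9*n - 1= 0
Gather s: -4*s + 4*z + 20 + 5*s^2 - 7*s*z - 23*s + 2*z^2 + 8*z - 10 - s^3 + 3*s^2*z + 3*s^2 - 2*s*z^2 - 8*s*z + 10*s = -s^3 + s^2*(3*z + 8) + s*(-2*z^2 - 15*z - 17) + 2*z^2 + 12*z + 10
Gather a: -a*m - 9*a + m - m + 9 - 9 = a*(-m - 9)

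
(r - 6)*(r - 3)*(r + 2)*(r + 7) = r^4 - 49*r^2 + 36*r + 252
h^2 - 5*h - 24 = (h - 8)*(h + 3)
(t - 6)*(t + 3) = t^2 - 3*t - 18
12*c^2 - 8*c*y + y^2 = (-6*c + y)*(-2*c + y)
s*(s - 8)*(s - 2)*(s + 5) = s^4 - 5*s^3 - 34*s^2 + 80*s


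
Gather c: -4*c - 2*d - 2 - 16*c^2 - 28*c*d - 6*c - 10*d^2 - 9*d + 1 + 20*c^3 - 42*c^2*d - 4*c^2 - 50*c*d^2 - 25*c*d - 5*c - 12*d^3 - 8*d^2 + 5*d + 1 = 20*c^3 + c^2*(-42*d - 20) + c*(-50*d^2 - 53*d - 15) - 12*d^3 - 18*d^2 - 6*d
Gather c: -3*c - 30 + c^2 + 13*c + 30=c^2 + 10*c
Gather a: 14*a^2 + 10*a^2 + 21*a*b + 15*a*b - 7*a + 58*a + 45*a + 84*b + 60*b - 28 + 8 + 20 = 24*a^2 + a*(36*b + 96) + 144*b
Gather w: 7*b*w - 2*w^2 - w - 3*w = -2*w^2 + w*(7*b - 4)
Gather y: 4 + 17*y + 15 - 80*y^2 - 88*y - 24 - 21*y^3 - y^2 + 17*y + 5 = -21*y^3 - 81*y^2 - 54*y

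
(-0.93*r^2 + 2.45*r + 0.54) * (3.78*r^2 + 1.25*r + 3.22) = -3.5154*r^4 + 8.0985*r^3 + 2.1091*r^2 + 8.564*r + 1.7388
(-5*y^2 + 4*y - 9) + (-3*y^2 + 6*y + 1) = -8*y^2 + 10*y - 8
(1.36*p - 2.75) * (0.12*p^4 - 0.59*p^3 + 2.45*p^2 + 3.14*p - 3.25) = 0.1632*p^5 - 1.1324*p^4 + 4.9545*p^3 - 2.4671*p^2 - 13.055*p + 8.9375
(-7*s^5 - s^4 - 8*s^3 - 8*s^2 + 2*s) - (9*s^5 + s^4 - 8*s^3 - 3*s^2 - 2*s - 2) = -16*s^5 - 2*s^4 - 5*s^2 + 4*s + 2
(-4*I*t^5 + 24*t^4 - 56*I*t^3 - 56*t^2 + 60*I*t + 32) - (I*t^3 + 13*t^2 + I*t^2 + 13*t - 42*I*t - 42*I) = -4*I*t^5 + 24*t^4 - 57*I*t^3 - 69*t^2 - I*t^2 - 13*t + 102*I*t + 32 + 42*I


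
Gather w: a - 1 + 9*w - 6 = a + 9*w - 7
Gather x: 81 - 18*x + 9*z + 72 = -18*x + 9*z + 153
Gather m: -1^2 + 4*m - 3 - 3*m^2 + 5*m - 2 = -3*m^2 + 9*m - 6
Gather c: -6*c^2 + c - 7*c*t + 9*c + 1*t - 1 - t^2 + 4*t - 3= -6*c^2 + c*(10 - 7*t) - t^2 + 5*t - 4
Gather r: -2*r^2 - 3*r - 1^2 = -2*r^2 - 3*r - 1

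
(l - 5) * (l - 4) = l^2 - 9*l + 20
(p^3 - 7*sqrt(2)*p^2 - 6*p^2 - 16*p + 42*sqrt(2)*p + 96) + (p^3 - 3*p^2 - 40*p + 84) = 2*p^3 - 7*sqrt(2)*p^2 - 9*p^2 - 56*p + 42*sqrt(2)*p + 180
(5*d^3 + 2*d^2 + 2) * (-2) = -10*d^3 - 4*d^2 - 4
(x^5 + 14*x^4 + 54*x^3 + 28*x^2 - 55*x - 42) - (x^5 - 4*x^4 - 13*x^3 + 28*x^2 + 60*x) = 18*x^4 + 67*x^3 - 115*x - 42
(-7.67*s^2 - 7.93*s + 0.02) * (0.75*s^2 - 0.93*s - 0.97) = -5.7525*s^4 + 1.1856*s^3 + 14.8298*s^2 + 7.6735*s - 0.0194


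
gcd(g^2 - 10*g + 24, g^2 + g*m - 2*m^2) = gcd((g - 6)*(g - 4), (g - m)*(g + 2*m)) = 1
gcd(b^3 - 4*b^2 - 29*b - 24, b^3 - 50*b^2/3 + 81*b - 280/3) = b - 8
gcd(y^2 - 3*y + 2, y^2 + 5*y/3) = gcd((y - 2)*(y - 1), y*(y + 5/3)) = 1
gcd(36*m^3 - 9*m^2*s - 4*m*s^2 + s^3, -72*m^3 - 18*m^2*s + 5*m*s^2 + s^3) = -12*m^2 - m*s + s^2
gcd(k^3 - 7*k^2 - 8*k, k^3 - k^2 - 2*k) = k^2 + k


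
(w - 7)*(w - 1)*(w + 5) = w^3 - 3*w^2 - 33*w + 35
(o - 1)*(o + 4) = o^2 + 3*o - 4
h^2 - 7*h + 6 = (h - 6)*(h - 1)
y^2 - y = y*(y - 1)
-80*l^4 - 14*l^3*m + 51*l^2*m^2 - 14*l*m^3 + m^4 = (-8*l + m)*(-5*l + m)*(-2*l + m)*(l + m)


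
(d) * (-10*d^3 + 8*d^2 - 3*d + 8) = -10*d^4 + 8*d^3 - 3*d^2 + 8*d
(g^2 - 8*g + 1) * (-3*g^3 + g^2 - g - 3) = -3*g^5 + 25*g^4 - 12*g^3 + 6*g^2 + 23*g - 3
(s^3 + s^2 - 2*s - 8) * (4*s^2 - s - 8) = 4*s^5 + 3*s^4 - 17*s^3 - 38*s^2 + 24*s + 64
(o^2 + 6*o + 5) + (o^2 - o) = 2*o^2 + 5*o + 5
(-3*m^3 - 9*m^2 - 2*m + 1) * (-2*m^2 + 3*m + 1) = 6*m^5 + 9*m^4 - 26*m^3 - 17*m^2 + m + 1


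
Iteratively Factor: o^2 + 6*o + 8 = (o + 2)*(o + 4)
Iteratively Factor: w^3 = (w)*(w^2) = w^2*(w)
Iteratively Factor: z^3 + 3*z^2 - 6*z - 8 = (z - 2)*(z^2 + 5*z + 4) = (z - 2)*(z + 1)*(z + 4)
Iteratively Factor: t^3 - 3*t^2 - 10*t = (t)*(t^2 - 3*t - 10) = t*(t - 5)*(t + 2)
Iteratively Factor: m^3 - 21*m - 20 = (m - 5)*(m^2 + 5*m + 4) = (m - 5)*(m + 4)*(m + 1)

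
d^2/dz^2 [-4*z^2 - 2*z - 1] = -8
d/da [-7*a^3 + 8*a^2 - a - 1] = -21*a^2 + 16*a - 1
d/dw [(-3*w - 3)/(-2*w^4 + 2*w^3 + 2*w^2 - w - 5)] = 3*(2*w^4 - 2*w^3 - 2*w^2 + w - (w + 1)*(8*w^3 - 6*w^2 - 4*w + 1) + 5)/(2*w^4 - 2*w^3 - 2*w^2 + w + 5)^2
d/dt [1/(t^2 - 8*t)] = 2*(4 - t)/(t^2*(t - 8)^2)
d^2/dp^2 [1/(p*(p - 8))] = 2*(p^2 + p*(p - 8) + (p - 8)^2)/(p^3*(p - 8)^3)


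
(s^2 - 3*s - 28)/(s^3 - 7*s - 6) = (-s^2 + 3*s + 28)/(-s^3 + 7*s + 6)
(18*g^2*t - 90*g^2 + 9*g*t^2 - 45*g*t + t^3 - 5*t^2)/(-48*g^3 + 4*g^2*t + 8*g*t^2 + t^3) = (3*g*t - 15*g + t^2 - 5*t)/(-8*g^2 + 2*g*t + t^2)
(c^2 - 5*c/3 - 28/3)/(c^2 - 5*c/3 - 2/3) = (-3*c^2 + 5*c + 28)/(-3*c^2 + 5*c + 2)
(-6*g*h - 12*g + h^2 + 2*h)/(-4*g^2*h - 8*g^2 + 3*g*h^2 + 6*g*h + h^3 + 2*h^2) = (6*g - h)/(4*g^2 - 3*g*h - h^2)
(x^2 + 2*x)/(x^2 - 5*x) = (x + 2)/(x - 5)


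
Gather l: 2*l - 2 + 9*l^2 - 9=9*l^2 + 2*l - 11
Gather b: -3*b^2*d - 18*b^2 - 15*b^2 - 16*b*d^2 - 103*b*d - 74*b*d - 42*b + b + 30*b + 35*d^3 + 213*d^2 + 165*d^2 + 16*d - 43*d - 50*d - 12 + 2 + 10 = b^2*(-3*d - 33) + b*(-16*d^2 - 177*d - 11) + 35*d^3 + 378*d^2 - 77*d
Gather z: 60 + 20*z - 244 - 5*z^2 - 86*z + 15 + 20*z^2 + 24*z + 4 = 15*z^2 - 42*z - 165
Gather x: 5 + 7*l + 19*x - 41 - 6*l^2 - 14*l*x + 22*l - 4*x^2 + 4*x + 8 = -6*l^2 + 29*l - 4*x^2 + x*(23 - 14*l) - 28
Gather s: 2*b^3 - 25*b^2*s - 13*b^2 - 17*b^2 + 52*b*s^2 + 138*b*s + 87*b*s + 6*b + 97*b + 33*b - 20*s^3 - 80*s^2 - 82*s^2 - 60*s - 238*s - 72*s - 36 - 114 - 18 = 2*b^3 - 30*b^2 + 136*b - 20*s^3 + s^2*(52*b - 162) + s*(-25*b^2 + 225*b - 370) - 168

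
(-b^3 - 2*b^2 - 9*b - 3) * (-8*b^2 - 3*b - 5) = 8*b^5 + 19*b^4 + 83*b^3 + 61*b^2 + 54*b + 15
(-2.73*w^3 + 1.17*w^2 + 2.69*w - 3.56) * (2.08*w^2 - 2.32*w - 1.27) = -5.6784*w^5 + 8.7672*w^4 + 6.3479*w^3 - 15.1315*w^2 + 4.8429*w + 4.5212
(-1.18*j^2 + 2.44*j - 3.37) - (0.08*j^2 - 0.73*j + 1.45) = -1.26*j^2 + 3.17*j - 4.82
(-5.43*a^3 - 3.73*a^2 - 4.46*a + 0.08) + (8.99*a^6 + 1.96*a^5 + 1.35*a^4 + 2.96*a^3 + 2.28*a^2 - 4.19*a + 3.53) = 8.99*a^6 + 1.96*a^5 + 1.35*a^4 - 2.47*a^3 - 1.45*a^2 - 8.65*a + 3.61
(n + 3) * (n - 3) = n^2 - 9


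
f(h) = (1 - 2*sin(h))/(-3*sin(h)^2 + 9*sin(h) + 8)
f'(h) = (1 - 2*sin(h))*(6*sin(h)*cos(h) - 9*cos(h))/(-3*sin(h)^2 + 9*sin(h) + 8)^2 - 2*cos(h)/(-3*sin(h)^2 + 9*sin(h) + 8) = (-6*sin(h)^2 + 6*sin(h) - 25)*cos(h)/(3*sin(h)^2 - 9*sin(h) - 8)^2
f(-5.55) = -0.03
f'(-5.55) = -0.11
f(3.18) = 0.14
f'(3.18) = 0.43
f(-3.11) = 0.14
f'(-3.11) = 0.42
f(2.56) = -0.01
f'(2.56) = 0.14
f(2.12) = -0.05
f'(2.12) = 0.07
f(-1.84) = -0.85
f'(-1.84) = 0.81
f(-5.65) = -0.01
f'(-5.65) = -0.13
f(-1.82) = -0.83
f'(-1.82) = 0.72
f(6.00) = 0.30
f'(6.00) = -0.95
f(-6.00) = 0.04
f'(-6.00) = -0.22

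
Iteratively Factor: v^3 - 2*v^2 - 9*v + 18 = (v + 3)*(v^2 - 5*v + 6) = (v - 3)*(v + 3)*(v - 2)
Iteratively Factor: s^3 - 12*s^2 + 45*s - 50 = (s - 2)*(s^2 - 10*s + 25) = (s - 5)*(s - 2)*(s - 5)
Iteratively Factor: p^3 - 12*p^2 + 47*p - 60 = (p - 3)*(p^2 - 9*p + 20) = (p - 5)*(p - 3)*(p - 4)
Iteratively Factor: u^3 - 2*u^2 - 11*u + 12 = (u - 1)*(u^2 - u - 12) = (u - 4)*(u - 1)*(u + 3)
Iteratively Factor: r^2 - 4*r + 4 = (r - 2)*(r - 2)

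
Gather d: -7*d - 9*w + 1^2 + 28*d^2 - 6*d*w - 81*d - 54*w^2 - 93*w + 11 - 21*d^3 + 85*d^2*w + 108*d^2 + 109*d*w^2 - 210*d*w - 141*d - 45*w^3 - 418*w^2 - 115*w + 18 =-21*d^3 + d^2*(85*w + 136) + d*(109*w^2 - 216*w - 229) - 45*w^3 - 472*w^2 - 217*w + 30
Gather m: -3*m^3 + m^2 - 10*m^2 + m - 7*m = -3*m^3 - 9*m^2 - 6*m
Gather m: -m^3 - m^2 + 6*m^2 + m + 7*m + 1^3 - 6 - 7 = -m^3 + 5*m^2 + 8*m - 12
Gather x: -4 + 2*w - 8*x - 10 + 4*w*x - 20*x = 2*w + x*(4*w - 28) - 14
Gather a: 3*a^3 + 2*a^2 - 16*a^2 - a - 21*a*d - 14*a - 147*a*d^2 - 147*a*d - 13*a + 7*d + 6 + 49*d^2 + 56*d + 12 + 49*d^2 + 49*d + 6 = 3*a^3 - 14*a^2 + a*(-147*d^2 - 168*d - 28) + 98*d^2 + 112*d + 24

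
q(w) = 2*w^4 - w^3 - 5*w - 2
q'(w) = 8*w^3 - 3*w^2 - 5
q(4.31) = 586.53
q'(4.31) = 579.78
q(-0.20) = -0.99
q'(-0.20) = -5.18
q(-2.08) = 54.83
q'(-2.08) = -89.97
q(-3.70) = 441.99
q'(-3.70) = -451.29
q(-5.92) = 2691.57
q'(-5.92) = -1769.94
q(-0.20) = -0.99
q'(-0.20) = -5.18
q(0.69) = -5.33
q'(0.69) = -3.80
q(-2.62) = 123.32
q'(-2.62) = -169.47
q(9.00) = 12346.00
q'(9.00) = 5584.00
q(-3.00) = 202.00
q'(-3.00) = -248.00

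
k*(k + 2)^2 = k^3 + 4*k^2 + 4*k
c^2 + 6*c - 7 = (c - 1)*(c + 7)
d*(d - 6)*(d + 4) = d^3 - 2*d^2 - 24*d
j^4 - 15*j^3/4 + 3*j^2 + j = j*(j - 2)^2*(j + 1/4)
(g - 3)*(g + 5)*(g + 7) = g^3 + 9*g^2 - g - 105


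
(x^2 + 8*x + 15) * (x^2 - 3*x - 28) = x^4 + 5*x^3 - 37*x^2 - 269*x - 420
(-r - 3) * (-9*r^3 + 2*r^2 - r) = 9*r^4 + 25*r^3 - 5*r^2 + 3*r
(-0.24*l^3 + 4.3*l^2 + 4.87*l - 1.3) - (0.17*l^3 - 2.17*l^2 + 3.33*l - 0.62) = -0.41*l^3 + 6.47*l^2 + 1.54*l - 0.68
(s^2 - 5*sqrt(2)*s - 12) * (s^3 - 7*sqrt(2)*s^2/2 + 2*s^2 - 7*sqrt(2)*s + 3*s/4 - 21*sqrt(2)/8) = s^5 - 17*sqrt(2)*s^4/2 + 2*s^4 - 17*sqrt(2)*s^3 + 95*s^3/4 + 46*s^2 + 285*sqrt(2)*s^2/8 + 69*s/4 + 84*sqrt(2)*s + 63*sqrt(2)/2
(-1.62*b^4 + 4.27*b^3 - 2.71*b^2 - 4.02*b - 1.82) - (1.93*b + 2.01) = -1.62*b^4 + 4.27*b^3 - 2.71*b^2 - 5.95*b - 3.83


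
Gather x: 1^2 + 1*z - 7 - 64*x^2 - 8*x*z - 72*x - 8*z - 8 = -64*x^2 + x*(-8*z - 72) - 7*z - 14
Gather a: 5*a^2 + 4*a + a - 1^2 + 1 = 5*a^2 + 5*a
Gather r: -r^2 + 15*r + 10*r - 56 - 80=-r^2 + 25*r - 136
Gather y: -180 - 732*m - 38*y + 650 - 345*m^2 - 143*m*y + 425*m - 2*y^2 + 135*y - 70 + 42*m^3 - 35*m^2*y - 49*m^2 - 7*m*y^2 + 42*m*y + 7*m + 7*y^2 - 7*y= 42*m^3 - 394*m^2 - 300*m + y^2*(5 - 7*m) + y*(-35*m^2 - 101*m + 90) + 400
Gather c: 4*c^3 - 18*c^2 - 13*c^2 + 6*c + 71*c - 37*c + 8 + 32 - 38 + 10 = 4*c^3 - 31*c^2 + 40*c + 12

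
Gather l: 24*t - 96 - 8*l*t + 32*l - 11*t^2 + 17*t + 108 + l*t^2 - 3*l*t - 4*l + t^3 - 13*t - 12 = l*(t^2 - 11*t + 28) + t^3 - 11*t^2 + 28*t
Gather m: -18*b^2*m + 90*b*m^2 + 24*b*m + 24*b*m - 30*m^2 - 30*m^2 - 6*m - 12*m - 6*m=m^2*(90*b - 60) + m*(-18*b^2 + 48*b - 24)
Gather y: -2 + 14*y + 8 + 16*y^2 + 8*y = 16*y^2 + 22*y + 6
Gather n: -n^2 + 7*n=-n^2 + 7*n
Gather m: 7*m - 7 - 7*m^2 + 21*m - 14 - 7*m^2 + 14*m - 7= -14*m^2 + 42*m - 28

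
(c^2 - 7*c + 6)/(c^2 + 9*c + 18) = (c^2 - 7*c + 6)/(c^2 + 9*c + 18)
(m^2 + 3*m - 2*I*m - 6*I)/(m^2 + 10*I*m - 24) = (m^2 + m*(3 - 2*I) - 6*I)/(m^2 + 10*I*m - 24)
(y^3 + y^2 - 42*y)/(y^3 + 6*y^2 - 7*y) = (y - 6)/(y - 1)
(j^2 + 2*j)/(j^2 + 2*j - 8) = j*(j + 2)/(j^2 + 2*j - 8)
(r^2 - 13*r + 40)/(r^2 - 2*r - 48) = (r - 5)/(r + 6)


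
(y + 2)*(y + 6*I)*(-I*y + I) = -I*y^3 + 6*y^2 - I*y^2 + 6*y + 2*I*y - 12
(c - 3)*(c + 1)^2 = c^3 - c^2 - 5*c - 3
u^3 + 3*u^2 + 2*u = u*(u + 1)*(u + 2)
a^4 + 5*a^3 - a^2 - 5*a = a*(a - 1)*(a + 1)*(a + 5)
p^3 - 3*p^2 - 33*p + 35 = (p - 7)*(p - 1)*(p + 5)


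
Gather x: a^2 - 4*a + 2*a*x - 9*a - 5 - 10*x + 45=a^2 - 13*a + x*(2*a - 10) + 40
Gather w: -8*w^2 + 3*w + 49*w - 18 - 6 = -8*w^2 + 52*w - 24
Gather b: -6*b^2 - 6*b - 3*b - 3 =-6*b^2 - 9*b - 3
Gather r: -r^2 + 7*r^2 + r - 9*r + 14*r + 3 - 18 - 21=6*r^2 + 6*r - 36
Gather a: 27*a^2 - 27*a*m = 27*a^2 - 27*a*m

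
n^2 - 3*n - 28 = (n - 7)*(n + 4)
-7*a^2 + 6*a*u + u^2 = (-a + u)*(7*a + u)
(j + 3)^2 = j^2 + 6*j + 9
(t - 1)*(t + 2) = t^2 + t - 2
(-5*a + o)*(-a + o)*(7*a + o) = 35*a^3 - 37*a^2*o + a*o^2 + o^3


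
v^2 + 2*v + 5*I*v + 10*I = (v + 2)*(v + 5*I)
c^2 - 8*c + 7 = (c - 7)*(c - 1)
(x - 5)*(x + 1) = x^2 - 4*x - 5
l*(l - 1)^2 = l^3 - 2*l^2 + l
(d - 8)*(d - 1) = d^2 - 9*d + 8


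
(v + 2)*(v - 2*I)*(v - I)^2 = v^4 + 2*v^3 - 4*I*v^3 - 5*v^2 - 8*I*v^2 - 10*v + 2*I*v + 4*I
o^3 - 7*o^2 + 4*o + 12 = (o - 6)*(o - 2)*(o + 1)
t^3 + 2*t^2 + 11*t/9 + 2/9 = (t + 1/3)*(t + 2/3)*(t + 1)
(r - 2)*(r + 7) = r^2 + 5*r - 14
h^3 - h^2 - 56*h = h*(h - 8)*(h + 7)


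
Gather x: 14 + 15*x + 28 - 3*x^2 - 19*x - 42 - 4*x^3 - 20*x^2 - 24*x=-4*x^3 - 23*x^2 - 28*x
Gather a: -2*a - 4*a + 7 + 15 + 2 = 24 - 6*a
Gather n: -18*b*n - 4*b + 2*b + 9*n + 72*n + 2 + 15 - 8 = -2*b + n*(81 - 18*b) + 9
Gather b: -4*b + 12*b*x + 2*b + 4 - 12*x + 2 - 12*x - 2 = b*(12*x - 2) - 24*x + 4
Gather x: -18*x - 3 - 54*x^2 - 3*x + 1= -54*x^2 - 21*x - 2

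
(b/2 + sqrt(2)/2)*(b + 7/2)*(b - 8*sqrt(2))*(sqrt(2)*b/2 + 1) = sqrt(2)*b^4/4 - 3*b^3 + 7*sqrt(2)*b^3/8 - 15*sqrt(2)*b^2/2 - 21*b^2/2 - 105*sqrt(2)*b/4 - 8*b - 28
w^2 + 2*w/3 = w*(w + 2/3)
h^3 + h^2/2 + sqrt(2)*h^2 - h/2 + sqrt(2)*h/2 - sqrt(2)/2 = (h - 1/2)*(h + 1)*(h + sqrt(2))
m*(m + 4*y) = m^2 + 4*m*y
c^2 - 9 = (c - 3)*(c + 3)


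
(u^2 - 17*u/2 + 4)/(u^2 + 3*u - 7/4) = 2*(u - 8)/(2*u + 7)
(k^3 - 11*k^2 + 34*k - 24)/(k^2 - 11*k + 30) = (k^2 - 5*k + 4)/(k - 5)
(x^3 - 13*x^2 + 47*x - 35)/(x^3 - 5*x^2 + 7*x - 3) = (x^2 - 12*x + 35)/(x^2 - 4*x + 3)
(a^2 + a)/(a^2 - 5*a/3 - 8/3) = 3*a/(3*a - 8)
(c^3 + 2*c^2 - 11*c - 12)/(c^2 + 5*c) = (c^3 + 2*c^2 - 11*c - 12)/(c*(c + 5))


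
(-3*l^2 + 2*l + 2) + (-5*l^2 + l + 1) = -8*l^2 + 3*l + 3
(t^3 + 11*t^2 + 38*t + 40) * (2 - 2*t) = -2*t^4 - 20*t^3 - 54*t^2 - 4*t + 80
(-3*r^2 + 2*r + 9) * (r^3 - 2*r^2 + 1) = -3*r^5 + 8*r^4 + 5*r^3 - 21*r^2 + 2*r + 9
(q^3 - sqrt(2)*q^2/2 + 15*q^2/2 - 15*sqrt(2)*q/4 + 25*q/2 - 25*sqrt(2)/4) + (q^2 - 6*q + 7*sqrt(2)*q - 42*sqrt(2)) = q^3 - sqrt(2)*q^2/2 + 17*q^2/2 + 13*sqrt(2)*q/4 + 13*q/2 - 193*sqrt(2)/4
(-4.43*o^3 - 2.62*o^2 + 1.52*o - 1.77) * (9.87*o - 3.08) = -43.7241*o^4 - 12.215*o^3 + 23.072*o^2 - 22.1515*o + 5.4516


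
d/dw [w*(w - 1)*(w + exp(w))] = w^2*exp(w) + 3*w^2 + w*exp(w) - 2*w - exp(w)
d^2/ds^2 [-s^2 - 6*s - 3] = -2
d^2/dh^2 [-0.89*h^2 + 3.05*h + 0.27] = -1.78000000000000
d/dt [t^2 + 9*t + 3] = 2*t + 9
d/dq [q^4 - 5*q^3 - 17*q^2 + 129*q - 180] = 4*q^3 - 15*q^2 - 34*q + 129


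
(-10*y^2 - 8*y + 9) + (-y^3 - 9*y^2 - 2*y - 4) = -y^3 - 19*y^2 - 10*y + 5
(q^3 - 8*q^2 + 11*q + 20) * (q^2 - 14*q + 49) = q^5 - 22*q^4 + 172*q^3 - 526*q^2 + 259*q + 980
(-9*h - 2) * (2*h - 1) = -18*h^2 + 5*h + 2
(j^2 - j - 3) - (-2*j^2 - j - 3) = 3*j^2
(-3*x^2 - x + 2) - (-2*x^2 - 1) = -x^2 - x + 3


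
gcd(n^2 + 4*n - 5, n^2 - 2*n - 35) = n + 5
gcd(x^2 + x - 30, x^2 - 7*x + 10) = x - 5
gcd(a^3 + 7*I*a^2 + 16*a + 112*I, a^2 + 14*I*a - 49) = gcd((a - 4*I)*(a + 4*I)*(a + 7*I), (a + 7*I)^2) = a + 7*I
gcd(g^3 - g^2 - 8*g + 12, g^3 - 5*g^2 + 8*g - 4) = g^2 - 4*g + 4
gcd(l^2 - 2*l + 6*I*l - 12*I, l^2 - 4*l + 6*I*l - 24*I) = l + 6*I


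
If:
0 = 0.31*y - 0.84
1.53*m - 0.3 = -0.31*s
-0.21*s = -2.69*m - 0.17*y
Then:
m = -0.07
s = 1.31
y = 2.71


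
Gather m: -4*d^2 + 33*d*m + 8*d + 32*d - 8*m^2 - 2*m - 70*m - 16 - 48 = -4*d^2 + 40*d - 8*m^2 + m*(33*d - 72) - 64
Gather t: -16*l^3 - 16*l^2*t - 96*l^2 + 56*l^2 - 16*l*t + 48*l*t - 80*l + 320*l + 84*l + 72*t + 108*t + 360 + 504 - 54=-16*l^3 - 40*l^2 + 324*l + t*(-16*l^2 + 32*l + 180) + 810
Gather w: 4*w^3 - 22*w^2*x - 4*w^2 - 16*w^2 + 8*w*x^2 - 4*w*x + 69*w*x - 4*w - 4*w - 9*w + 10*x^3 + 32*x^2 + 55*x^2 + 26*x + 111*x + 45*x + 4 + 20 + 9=4*w^3 + w^2*(-22*x - 20) + w*(8*x^2 + 65*x - 17) + 10*x^3 + 87*x^2 + 182*x + 33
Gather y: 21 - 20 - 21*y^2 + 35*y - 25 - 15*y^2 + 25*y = -36*y^2 + 60*y - 24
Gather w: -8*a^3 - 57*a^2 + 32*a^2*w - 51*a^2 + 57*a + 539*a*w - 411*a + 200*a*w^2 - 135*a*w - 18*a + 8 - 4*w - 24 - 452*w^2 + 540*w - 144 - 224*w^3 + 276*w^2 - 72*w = -8*a^3 - 108*a^2 - 372*a - 224*w^3 + w^2*(200*a - 176) + w*(32*a^2 + 404*a + 464) - 160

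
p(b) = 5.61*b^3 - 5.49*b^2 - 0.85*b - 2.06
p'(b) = 16.83*b^2 - 10.98*b - 0.85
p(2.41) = 42.53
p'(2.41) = 70.44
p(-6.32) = -1632.14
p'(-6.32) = 740.77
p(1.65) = 6.79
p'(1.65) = 26.85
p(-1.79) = -50.30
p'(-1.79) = 72.73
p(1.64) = 6.53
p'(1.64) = 26.41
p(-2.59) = -134.15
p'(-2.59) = 140.49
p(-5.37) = -1024.54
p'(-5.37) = 543.44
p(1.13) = -1.94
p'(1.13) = 8.23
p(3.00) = 97.45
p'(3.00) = 117.68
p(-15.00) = -20158.31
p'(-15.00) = 3950.60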